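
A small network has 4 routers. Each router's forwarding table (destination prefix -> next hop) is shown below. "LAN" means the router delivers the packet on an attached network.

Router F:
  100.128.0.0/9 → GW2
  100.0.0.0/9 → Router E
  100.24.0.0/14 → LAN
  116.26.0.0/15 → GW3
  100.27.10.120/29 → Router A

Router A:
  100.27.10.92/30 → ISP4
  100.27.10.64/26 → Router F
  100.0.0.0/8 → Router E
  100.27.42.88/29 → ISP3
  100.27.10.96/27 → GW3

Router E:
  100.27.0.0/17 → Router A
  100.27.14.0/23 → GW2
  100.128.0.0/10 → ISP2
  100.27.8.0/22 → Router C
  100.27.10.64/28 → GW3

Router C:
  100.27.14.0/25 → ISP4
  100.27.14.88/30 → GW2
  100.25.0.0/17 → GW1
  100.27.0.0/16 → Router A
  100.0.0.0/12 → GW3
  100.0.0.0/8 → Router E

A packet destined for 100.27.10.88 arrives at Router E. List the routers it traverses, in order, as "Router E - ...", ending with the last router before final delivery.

Router E - Router C - Router A - Router F

At Router E: longest match for 100.27.10.88 is 100.27.8.0/22 -> Router C
At Router C: longest match for 100.27.10.88 is 100.27.0.0/16 -> Router A
At Router A: longest match for 100.27.10.88 is 100.27.10.64/26 -> Router F
At Router F: longest match for 100.27.10.88 is 100.24.0.0/14 -> LAN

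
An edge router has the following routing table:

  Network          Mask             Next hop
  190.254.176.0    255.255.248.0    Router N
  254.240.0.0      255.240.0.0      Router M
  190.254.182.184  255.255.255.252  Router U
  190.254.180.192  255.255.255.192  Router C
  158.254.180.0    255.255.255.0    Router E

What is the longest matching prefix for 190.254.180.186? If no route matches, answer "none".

190.254.176.0/21

Entries matching 190.254.180.186:
  190.254.176.0/21 (190.254.176.0 - 190.254.183.255)
Most specific is 190.254.176.0/21.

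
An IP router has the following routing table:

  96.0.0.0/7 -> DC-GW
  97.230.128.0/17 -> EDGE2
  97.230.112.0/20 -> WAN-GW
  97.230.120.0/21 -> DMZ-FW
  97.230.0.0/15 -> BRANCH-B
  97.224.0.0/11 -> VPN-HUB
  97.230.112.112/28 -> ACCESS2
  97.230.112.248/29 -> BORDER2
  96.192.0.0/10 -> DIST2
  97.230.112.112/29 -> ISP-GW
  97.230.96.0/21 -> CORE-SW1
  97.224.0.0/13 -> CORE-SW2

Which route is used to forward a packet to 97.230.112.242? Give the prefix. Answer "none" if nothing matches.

Entries matching 97.230.112.242:
  96.0.0.0/7 (96.0.0.0 - 97.255.255.255)
  97.224.0.0/11 (97.224.0.0 - 97.255.255.255)
  97.224.0.0/13 (97.224.0.0 - 97.231.255.255)
  97.230.0.0/15 (97.230.0.0 - 97.231.255.255)
  97.230.112.0/20 (97.230.112.0 - 97.230.127.255)
Most specific is 97.230.112.0/20.

97.230.112.0/20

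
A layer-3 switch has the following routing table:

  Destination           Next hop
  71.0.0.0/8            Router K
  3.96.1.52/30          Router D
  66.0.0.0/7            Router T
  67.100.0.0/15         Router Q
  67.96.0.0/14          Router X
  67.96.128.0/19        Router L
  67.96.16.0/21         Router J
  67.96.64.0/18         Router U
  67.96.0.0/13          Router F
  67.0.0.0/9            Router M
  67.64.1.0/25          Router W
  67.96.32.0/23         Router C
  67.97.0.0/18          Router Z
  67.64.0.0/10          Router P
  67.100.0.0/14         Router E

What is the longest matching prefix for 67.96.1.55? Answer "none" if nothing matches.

Entries matching 67.96.1.55:
  66.0.0.0/7 (66.0.0.0 - 67.255.255.255)
  67.0.0.0/9 (67.0.0.0 - 67.127.255.255)
  67.64.0.0/10 (67.64.0.0 - 67.127.255.255)
  67.96.0.0/13 (67.96.0.0 - 67.103.255.255)
  67.96.0.0/14 (67.96.0.0 - 67.99.255.255)
Most specific is 67.96.0.0/14.

67.96.0.0/14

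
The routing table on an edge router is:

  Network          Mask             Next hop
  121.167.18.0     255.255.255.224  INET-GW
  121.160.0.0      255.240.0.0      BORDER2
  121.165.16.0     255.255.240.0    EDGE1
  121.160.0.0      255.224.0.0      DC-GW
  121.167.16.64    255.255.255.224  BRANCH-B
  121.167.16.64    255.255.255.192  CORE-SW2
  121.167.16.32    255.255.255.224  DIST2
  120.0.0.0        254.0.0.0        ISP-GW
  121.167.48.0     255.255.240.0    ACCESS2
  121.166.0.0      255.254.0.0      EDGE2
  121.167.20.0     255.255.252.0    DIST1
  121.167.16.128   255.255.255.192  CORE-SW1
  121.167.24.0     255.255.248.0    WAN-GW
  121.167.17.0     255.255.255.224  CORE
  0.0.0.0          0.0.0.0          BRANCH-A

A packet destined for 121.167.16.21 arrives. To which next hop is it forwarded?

Routes whose prefix contains 121.167.16.21:
  0.0.0.0/0 (default, matches everything) -> BRANCH-A
  120.0.0.0/7 (120.0.0.0 - 121.255.255.255) -> ISP-GW
  121.160.0.0/11 (121.160.0.0 - 121.191.255.255) -> DC-GW
  121.160.0.0/12 (121.160.0.0 - 121.175.255.255) -> BORDER2
  121.166.0.0/15 (121.166.0.0 - 121.167.255.255) -> EDGE2
More-specific entries that do NOT match:
  121.167.18.0/27 (121.167.18.0 - 121.167.18.31) does not contain 121.167.16.21
  121.167.16.64/27 (121.167.16.64 - 121.167.16.95) does not contain 121.167.16.21
  121.167.16.32/27 (121.167.16.32 - 121.167.16.63) does not contain 121.167.16.21
  121.167.17.0/27 (121.167.17.0 - 121.167.17.31) does not contain 121.167.16.21
  121.167.16.64/26 (121.167.16.64 - 121.167.16.127) does not contain 121.167.16.21
  121.167.16.128/26 (121.167.16.128 - 121.167.16.191) does not contain 121.167.16.21
  121.167.20.0/22 (121.167.20.0 - 121.167.23.255) does not contain 121.167.16.21
  121.167.24.0/21 (121.167.24.0 - 121.167.31.255) does not contain 121.167.16.21
  121.165.16.0/20 (121.165.16.0 - 121.165.31.255) does not contain 121.167.16.21
  121.167.48.0/20 (121.167.48.0 - 121.167.63.255) does not contain 121.167.16.21
Longest matching prefix is /15 -> next hop EDGE2.

EDGE2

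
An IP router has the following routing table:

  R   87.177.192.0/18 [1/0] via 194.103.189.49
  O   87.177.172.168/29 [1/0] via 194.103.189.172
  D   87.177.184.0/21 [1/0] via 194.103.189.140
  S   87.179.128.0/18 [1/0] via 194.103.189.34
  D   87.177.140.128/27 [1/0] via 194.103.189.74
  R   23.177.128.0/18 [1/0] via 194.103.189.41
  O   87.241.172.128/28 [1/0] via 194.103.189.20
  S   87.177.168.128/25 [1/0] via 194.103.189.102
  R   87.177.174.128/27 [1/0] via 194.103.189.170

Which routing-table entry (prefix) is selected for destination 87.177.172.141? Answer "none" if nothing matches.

87.177.172.141 is outside every listed prefix and there is no default route.

none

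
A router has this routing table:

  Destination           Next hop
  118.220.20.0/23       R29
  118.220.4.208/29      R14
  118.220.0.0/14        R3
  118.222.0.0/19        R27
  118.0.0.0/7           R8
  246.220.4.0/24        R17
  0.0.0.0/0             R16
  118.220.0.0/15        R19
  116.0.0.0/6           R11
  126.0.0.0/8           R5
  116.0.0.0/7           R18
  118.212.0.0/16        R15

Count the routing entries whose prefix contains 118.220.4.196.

5

Prefixes containing 118.220.4.196:
  0.0.0.0/0 (default, matches everything)
  116.0.0.0/6 (116.0.0.0 - 119.255.255.255)
  118.0.0.0/7 (118.0.0.0 - 119.255.255.255)
  118.220.0.0/14 (118.220.0.0 - 118.223.255.255)
  118.220.0.0/15 (118.220.0.0 - 118.221.255.255)
Total matching entries: 5.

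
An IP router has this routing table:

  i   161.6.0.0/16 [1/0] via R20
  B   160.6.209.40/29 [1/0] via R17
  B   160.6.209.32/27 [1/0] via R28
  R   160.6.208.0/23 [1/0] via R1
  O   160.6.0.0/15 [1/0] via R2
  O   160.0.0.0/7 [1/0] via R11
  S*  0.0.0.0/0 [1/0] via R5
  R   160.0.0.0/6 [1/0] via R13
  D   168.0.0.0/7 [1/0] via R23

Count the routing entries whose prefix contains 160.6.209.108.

Prefixes containing 160.6.209.108:
  0.0.0.0/0 (default, matches everything)
  160.0.0.0/6 (160.0.0.0 - 163.255.255.255)
  160.0.0.0/7 (160.0.0.0 - 161.255.255.255)
  160.6.0.0/15 (160.6.0.0 - 160.7.255.255)
  160.6.208.0/23 (160.6.208.0 - 160.6.209.255)
Total matching entries: 5.

5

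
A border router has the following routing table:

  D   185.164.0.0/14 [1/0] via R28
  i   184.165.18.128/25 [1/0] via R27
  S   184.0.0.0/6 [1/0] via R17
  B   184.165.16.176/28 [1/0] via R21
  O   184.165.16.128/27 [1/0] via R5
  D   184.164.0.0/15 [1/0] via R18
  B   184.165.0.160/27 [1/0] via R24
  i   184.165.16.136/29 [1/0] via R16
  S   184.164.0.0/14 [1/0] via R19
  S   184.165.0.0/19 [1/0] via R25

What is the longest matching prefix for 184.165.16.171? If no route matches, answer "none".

Entries matching 184.165.16.171:
  184.0.0.0/6 (184.0.0.0 - 187.255.255.255)
  184.164.0.0/14 (184.164.0.0 - 184.167.255.255)
  184.164.0.0/15 (184.164.0.0 - 184.165.255.255)
  184.165.0.0/19 (184.165.0.0 - 184.165.31.255)
Most specific is 184.165.0.0/19.

184.165.0.0/19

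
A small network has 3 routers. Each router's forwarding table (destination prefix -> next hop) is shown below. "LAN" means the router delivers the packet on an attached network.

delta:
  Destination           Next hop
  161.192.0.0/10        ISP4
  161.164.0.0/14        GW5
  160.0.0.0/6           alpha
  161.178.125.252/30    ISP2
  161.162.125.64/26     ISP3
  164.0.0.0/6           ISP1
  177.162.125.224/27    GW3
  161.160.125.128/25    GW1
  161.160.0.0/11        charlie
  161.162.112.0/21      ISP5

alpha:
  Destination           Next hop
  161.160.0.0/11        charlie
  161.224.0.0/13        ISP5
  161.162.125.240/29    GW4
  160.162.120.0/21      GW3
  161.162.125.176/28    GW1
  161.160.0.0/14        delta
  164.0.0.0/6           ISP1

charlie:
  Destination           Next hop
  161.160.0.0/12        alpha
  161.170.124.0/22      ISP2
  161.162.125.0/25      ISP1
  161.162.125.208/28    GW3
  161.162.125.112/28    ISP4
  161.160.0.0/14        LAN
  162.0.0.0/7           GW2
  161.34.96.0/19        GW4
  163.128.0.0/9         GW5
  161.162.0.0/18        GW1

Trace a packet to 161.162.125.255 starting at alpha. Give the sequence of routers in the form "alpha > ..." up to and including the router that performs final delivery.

At alpha: longest match for 161.162.125.255 is 161.160.0.0/14 -> delta
At delta: longest match for 161.162.125.255 is 161.160.0.0/11 -> charlie
At charlie: longest match for 161.162.125.255 is 161.160.0.0/14 -> LAN

alpha > delta > charlie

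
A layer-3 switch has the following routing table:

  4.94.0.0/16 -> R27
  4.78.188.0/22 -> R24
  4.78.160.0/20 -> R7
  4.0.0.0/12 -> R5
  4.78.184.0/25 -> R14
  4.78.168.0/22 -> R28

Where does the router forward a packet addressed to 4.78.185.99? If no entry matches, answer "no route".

No entry's prefix contains 4.78.185.99; there is no default route.

no route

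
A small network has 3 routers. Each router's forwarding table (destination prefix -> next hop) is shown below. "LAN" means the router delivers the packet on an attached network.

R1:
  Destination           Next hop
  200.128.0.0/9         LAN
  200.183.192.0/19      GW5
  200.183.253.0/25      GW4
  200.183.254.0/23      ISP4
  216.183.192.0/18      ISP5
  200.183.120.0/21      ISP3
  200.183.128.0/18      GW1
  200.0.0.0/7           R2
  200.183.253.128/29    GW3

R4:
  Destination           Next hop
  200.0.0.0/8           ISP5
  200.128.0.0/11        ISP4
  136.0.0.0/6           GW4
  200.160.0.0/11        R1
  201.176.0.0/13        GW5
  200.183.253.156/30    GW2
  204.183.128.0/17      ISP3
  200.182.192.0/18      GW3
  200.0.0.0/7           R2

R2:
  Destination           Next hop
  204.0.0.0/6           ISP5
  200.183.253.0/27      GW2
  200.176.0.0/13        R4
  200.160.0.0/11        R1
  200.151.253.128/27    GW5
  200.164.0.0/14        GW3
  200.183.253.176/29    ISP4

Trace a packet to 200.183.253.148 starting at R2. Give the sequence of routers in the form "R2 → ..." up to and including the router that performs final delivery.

R2 → R4 → R1

At R2: longest match for 200.183.253.148 is 200.176.0.0/13 -> R4
At R4: longest match for 200.183.253.148 is 200.160.0.0/11 -> R1
At R1: longest match for 200.183.253.148 is 200.128.0.0/9 -> LAN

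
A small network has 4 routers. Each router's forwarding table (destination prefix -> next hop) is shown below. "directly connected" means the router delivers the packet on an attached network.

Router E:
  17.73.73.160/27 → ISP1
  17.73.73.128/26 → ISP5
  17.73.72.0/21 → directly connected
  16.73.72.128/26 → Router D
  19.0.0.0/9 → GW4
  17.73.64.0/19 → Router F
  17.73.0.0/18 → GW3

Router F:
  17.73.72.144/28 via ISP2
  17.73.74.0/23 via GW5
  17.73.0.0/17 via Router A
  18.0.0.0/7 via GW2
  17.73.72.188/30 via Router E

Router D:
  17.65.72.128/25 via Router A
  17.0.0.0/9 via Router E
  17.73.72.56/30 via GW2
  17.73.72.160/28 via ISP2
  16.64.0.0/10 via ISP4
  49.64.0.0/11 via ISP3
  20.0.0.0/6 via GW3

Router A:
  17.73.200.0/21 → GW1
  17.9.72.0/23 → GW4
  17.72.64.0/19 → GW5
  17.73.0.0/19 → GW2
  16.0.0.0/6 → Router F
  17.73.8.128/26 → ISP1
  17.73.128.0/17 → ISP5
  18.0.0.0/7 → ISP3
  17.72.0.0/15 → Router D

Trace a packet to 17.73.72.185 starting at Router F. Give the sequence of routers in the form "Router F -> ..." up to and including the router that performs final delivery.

Router F -> Router A -> Router D -> Router E

At Router F: longest match for 17.73.72.185 is 17.73.0.0/17 -> Router A
At Router A: longest match for 17.73.72.185 is 17.72.0.0/15 -> Router D
At Router D: longest match for 17.73.72.185 is 17.0.0.0/9 -> Router E
At Router E: longest match for 17.73.72.185 is 17.73.72.0/21 -> directly connected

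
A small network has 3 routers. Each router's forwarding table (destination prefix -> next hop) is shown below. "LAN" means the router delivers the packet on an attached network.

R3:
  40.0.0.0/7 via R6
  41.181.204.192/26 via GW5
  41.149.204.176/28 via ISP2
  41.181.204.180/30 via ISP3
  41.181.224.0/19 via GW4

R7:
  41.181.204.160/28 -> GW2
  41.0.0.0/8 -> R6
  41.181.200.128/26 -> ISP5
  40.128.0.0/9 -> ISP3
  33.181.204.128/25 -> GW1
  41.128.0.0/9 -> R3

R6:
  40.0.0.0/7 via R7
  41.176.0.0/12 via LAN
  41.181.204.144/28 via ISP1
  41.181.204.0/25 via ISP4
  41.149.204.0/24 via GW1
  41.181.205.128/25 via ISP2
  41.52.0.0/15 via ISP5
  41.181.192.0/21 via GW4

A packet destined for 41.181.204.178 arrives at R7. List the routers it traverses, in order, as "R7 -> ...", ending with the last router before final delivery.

R7 -> R3 -> R6

At R7: longest match for 41.181.204.178 is 41.128.0.0/9 -> R3
At R3: longest match for 41.181.204.178 is 40.0.0.0/7 -> R6
At R6: longest match for 41.181.204.178 is 41.176.0.0/12 -> LAN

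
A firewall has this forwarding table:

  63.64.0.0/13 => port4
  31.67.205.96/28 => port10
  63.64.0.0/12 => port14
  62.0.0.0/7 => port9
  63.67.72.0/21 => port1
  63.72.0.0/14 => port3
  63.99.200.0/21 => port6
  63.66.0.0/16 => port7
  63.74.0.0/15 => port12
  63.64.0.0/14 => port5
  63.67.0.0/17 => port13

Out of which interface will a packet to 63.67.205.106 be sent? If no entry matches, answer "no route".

Routes whose prefix contains 63.67.205.106:
  62.0.0.0/7 (62.0.0.0 - 63.255.255.255) -> port9
  63.64.0.0/12 (63.64.0.0 - 63.79.255.255) -> port14
  63.64.0.0/13 (63.64.0.0 - 63.71.255.255) -> port4
  63.64.0.0/14 (63.64.0.0 - 63.67.255.255) -> port5
More-specific entries that do NOT match:
  31.67.205.96/28 (31.67.205.96 - 31.67.205.111) does not contain 63.67.205.106
  63.67.72.0/21 (63.67.72.0 - 63.67.79.255) does not contain 63.67.205.106
  63.99.200.0/21 (63.99.200.0 - 63.99.207.255) does not contain 63.67.205.106
  63.67.0.0/17 (63.67.0.0 - 63.67.127.255) does not contain 63.67.205.106
  63.66.0.0/16 (63.66.0.0 - 63.66.255.255) does not contain 63.67.205.106
  63.74.0.0/15 (63.74.0.0 - 63.75.255.255) does not contain 63.67.205.106
Longest matching prefix is /14 -> interface port5.

port5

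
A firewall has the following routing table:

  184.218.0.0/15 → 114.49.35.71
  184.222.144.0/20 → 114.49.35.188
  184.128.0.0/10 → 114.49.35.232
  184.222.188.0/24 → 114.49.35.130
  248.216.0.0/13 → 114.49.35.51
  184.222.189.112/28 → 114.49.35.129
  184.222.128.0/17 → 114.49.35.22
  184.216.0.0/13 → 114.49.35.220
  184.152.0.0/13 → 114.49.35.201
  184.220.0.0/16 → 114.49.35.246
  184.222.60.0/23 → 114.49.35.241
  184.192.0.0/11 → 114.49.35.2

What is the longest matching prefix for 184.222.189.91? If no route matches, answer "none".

184.222.128.0/17

Entries matching 184.222.189.91:
  184.192.0.0/11 (184.192.0.0 - 184.223.255.255)
  184.216.0.0/13 (184.216.0.0 - 184.223.255.255)
  184.222.128.0/17 (184.222.128.0 - 184.222.255.255)
Most specific is 184.222.128.0/17.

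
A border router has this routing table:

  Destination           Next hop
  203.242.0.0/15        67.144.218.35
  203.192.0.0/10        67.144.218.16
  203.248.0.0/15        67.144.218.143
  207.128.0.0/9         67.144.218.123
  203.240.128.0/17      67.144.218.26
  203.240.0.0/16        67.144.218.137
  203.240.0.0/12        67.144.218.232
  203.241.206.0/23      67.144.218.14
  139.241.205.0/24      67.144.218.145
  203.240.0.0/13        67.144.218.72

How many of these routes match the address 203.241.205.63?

Prefixes containing 203.241.205.63:
  203.192.0.0/10 (203.192.0.0 - 203.255.255.255)
  203.240.0.0/12 (203.240.0.0 - 203.255.255.255)
  203.240.0.0/13 (203.240.0.0 - 203.247.255.255)
Total matching entries: 3.

3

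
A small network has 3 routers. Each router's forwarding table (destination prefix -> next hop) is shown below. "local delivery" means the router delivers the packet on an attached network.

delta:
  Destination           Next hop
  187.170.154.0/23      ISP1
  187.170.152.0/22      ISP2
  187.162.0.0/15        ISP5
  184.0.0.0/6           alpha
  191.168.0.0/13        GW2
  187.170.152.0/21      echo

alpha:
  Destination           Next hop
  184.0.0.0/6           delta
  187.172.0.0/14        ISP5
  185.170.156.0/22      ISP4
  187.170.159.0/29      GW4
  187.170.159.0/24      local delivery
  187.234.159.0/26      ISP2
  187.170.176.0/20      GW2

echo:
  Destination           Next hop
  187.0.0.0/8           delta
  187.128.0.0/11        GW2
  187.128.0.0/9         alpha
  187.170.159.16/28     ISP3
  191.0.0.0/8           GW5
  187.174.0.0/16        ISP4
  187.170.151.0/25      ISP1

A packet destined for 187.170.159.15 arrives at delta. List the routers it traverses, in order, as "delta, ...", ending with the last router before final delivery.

delta, echo, alpha

At delta: longest match for 187.170.159.15 is 187.170.152.0/21 -> echo
At echo: longest match for 187.170.159.15 is 187.128.0.0/9 -> alpha
At alpha: longest match for 187.170.159.15 is 187.170.159.0/24 -> local delivery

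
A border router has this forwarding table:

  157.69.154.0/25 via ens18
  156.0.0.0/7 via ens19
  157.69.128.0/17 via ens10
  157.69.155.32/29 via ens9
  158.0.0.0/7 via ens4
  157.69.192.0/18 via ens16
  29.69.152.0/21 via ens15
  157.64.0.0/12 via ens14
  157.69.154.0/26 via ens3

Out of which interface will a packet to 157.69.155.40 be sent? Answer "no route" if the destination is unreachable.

Routes whose prefix contains 157.69.155.40:
  156.0.0.0/7 (156.0.0.0 - 157.255.255.255) -> ens19
  157.64.0.0/12 (157.64.0.0 - 157.79.255.255) -> ens14
  157.69.128.0/17 (157.69.128.0 - 157.69.255.255) -> ens10
More-specific entries that do NOT match:
  157.69.155.32/29 (157.69.155.32 - 157.69.155.39) does not contain 157.69.155.40
  157.69.154.0/26 (157.69.154.0 - 157.69.154.63) does not contain 157.69.155.40
  157.69.154.0/25 (157.69.154.0 - 157.69.154.127) does not contain 157.69.155.40
  29.69.152.0/21 (29.69.152.0 - 29.69.159.255) does not contain 157.69.155.40
  157.69.192.0/18 (157.69.192.0 - 157.69.255.255) does not contain 157.69.155.40
Longest matching prefix is /17 -> interface ens10.

ens10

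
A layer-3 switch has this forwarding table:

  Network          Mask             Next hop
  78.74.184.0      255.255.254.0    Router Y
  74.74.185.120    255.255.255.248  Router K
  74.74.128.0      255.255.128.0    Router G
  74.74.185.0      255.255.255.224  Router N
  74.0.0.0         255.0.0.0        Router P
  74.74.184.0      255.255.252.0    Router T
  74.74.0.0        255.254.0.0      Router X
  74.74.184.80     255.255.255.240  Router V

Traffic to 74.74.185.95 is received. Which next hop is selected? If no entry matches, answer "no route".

Routes whose prefix contains 74.74.185.95:
  74.0.0.0/8 (74.0.0.0 - 74.255.255.255) -> Router P
  74.74.0.0/15 (74.74.0.0 - 74.75.255.255) -> Router X
  74.74.128.0/17 (74.74.128.0 - 74.74.255.255) -> Router G
  74.74.184.0/22 (74.74.184.0 - 74.74.187.255) -> Router T
More-specific entries that do NOT match:
  74.74.185.120/29 (74.74.185.120 - 74.74.185.127) does not contain 74.74.185.95
  74.74.184.80/28 (74.74.184.80 - 74.74.184.95) does not contain 74.74.185.95
  74.74.185.0/27 (74.74.185.0 - 74.74.185.31) does not contain 74.74.185.95
  78.74.184.0/23 (78.74.184.0 - 78.74.185.255) does not contain 74.74.185.95
Longest matching prefix is /22 -> next hop Router T.

Router T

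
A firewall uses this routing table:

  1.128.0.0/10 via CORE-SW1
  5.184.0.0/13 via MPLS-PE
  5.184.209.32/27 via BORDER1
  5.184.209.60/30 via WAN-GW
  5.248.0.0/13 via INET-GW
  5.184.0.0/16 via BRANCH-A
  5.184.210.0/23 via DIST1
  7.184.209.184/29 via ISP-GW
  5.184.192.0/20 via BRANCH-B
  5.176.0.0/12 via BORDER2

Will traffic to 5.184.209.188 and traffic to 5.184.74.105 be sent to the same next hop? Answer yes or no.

yes

5.184.209.188: longest match 5.184.0.0/16 -> BRANCH-A
5.184.74.105: longest match 5.184.0.0/16 -> BRANCH-A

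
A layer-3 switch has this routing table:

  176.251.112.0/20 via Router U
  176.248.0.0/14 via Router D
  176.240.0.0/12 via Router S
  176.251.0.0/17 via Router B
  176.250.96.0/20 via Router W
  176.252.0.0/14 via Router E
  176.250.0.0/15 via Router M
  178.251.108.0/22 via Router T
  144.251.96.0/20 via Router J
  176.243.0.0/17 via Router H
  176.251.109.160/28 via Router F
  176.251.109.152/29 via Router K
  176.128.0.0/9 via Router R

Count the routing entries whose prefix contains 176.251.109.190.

5

Prefixes containing 176.251.109.190:
  176.128.0.0/9 (176.128.0.0 - 176.255.255.255)
  176.240.0.0/12 (176.240.0.0 - 176.255.255.255)
  176.248.0.0/14 (176.248.0.0 - 176.251.255.255)
  176.250.0.0/15 (176.250.0.0 - 176.251.255.255)
  176.251.0.0/17 (176.251.0.0 - 176.251.127.255)
Total matching entries: 5.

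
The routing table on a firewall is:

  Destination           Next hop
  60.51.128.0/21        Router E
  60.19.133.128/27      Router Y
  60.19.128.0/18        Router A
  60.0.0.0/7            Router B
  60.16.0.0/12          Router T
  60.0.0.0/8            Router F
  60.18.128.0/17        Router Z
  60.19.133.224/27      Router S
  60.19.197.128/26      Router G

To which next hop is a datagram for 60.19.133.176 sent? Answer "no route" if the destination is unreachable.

Routes whose prefix contains 60.19.133.176:
  60.0.0.0/7 (60.0.0.0 - 61.255.255.255) -> Router B
  60.0.0.0/8 (60.0.0.0 - 60.255.255.255) -> Router F
  60.16.0.0/12 (60.16.0.0 - 60.31.255.255) -> Router T
  60.19.128.0/18 (60.19.128.0 - 60.19.191.255) -> Router A
More-specific entries that do NOT match:
  60.19.133.128/27 (60.19.133.128 - 60.19.133.159) does not contain 60.19.133.176
  60.19.133.224/27 (60.19.133.224 - 60.19.133.255) does not contain 60.19.133.176
  60.19.197.128/26 (60.19.197.128 - 60.19.197.191) does not contain 60.19.133.176
  60.51.128.0/21 (60.51.128.0 - 60.51.135.255) does not contain 60.19.133.176
Longest matching prefix is /18 -> next hop Router A.

Router A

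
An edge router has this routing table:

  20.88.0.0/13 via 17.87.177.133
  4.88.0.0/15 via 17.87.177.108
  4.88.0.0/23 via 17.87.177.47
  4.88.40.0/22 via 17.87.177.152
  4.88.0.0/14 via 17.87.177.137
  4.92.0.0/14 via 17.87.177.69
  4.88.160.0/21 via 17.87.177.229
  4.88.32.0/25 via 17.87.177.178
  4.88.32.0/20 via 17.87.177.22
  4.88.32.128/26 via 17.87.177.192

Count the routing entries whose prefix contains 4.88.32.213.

3

Prefixes containing 4.88.32.213:
  4.88.0.0/14 (4.88.0.0 - 4.91.255.255)
  4.88.0.0/15 (4.88.0.0 - 4.89.255.255)
  4.88.32.0/20 (4.88.32.0 - 4.88.47.255)
Total matching entries: 3.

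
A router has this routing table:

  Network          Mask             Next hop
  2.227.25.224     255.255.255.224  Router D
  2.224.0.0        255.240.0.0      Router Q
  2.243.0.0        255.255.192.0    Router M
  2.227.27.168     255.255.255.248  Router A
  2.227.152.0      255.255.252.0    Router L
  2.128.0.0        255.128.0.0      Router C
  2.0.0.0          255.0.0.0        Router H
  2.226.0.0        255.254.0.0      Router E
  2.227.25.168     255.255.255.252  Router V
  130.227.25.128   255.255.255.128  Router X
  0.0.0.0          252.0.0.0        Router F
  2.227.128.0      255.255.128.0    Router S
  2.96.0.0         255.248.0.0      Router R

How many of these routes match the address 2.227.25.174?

5

Prefixes containing 2.227.25.174:
  0.0.0.0/6 (0.0.0.0 - 3.255.255.255)
  2.0.0.0/8 (2.0.0.0 - 2.255.255.255)
  2.128.0.0/9 (2.128.0.0 - 2.255.255.255)
  2.224.0.0/12 (2.224.0.0 - 2.239.255.255)
  2.226.0.0/15 (2.226.0.0 - 2.227.255.255)
Total matching entries: 5.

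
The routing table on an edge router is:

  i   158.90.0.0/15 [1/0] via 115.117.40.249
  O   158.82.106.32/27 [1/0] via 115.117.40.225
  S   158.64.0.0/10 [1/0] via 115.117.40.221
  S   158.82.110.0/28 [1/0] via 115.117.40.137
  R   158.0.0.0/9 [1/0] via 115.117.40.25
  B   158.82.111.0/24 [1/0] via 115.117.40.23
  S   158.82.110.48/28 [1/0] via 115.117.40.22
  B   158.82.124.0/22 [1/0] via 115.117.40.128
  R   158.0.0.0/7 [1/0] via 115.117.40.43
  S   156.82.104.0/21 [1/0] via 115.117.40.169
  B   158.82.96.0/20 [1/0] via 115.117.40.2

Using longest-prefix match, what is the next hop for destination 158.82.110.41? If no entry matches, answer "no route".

115.117.40.2

Routes whose prefix contains 158.82.110.41:
  158.0.0.0/7 (158.0.0.0 - 159.255.255.255) -> 115.117.40.43
  158.0.0.0/9 (158.0.0.0 - 158.127.255.255) -> 115.117.40.25
  158.64.0.0/10 (158.64.0.0 - 158.127.255.255) -> 115.117.40.221
  158.82.96.0/20 (158.82.96.0 - 158.82.111.255) -> 115.117.40.2
More-specific entries that do NOT match:
  158.82.110.0/28 (158.82.110.0 - 158.82.110.15) does not contain 158.82.110.41
  158.82.110.48/28 (158.82.110.48 - 158.82.110.63) does not contain 158.82.110.41
  158.82.106.32/27 (158.82.106.32 - 158.82.106.63) does not contain 158.82.110.41
  158.82.111.0/24 (158.82.111.0 - 158.82.111.255) does not contain 158.82.110.41
  158.82.124.0/22 (158.82.124.0 - 158.82.127.255) does not contain 158.82.110.41
  156.82.104.0/21 (156.82.104.0 - 156.82.111.255) does not contain 158.82.110.41
Longest matching prefix is /20 -> next hop 115.117.40.2.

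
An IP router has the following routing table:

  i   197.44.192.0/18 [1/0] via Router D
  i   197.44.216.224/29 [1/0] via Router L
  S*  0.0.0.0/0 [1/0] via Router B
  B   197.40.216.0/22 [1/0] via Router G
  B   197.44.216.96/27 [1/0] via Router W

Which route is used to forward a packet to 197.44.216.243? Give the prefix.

197.44.192.0/18

Entries matching 197.44.216.243:
  0.0.0.0/0 (default, matches everything)
  197.44.192.0/18 (197.44.192.0 - 197.44.255.255)
Most specific is 197.44.192.0/18.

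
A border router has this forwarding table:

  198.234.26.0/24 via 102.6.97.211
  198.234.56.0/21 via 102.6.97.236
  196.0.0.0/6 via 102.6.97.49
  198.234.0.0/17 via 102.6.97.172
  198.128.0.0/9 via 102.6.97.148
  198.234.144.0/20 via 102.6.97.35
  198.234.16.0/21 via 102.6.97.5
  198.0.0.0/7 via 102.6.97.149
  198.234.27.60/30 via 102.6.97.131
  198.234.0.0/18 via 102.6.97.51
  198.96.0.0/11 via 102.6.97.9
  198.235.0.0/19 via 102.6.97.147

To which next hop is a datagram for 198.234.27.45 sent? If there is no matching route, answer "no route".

Routes whose prefix contains 198.234.27.45:
  196.0.0.0/6 (196.0.0.0 - 199.255.255.255) -> 102.6.97.49
  198.0.0.0/7 (198.0.0.0 - 199.255.255.255) -> 102.6.97.149
  198.128.0.0/9 (198.128.0.0 - 198.255.255.255) -> 102.6.97.148
  198.234.0.0/17 (198.234.0.0 - 198.234.127.255) -> 102.6.97.172
  198.234.0.0/18 (198.234.0.0 - 198.234.63.255) -> 102.6.97.51
More-specific entries that do NOT match:
  198.234.27.60/30 (198.234.27.60 - 198.234.27.63) does not contain 198.234.27.45
  198.234.26.0/24 (198.234.26.0 - 198.234.26.255) does not contain 198.234.27.45
  198.234.56.0/21 (198.234.56.0 - 198.234.63.255) does not contain 198.234.27.45
  198.234.16.0/21 (198.234.16.0 - 198.234.23.255) does not contain 198.234.27.45
  198.234.144.0/20 (198.234.144.0 - 198.234.159.255) does not contain 198.234.27.45
  198.235.0.0/19 (198.235.0.0 - 198.235.31.255) does not contain 198.234.27.45
Longest matching prefix is /18 -> next hop 102.6.97.51.

102.6.97.51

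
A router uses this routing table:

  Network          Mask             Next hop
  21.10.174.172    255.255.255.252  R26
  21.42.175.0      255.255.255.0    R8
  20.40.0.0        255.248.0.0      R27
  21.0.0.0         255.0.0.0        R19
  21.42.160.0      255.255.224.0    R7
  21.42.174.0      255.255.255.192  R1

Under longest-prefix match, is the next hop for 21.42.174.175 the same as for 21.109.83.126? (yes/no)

21.42.174.175: longest match 21.42.160.0/19 -> R7
21.109.83.126: longest match 21.0.0.0/8 -> R19

no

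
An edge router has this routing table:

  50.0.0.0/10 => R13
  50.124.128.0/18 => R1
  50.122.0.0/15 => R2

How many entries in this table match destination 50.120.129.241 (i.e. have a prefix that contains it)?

0

No listed prefix contains 50.120.129.241.
Total matching entries: 0.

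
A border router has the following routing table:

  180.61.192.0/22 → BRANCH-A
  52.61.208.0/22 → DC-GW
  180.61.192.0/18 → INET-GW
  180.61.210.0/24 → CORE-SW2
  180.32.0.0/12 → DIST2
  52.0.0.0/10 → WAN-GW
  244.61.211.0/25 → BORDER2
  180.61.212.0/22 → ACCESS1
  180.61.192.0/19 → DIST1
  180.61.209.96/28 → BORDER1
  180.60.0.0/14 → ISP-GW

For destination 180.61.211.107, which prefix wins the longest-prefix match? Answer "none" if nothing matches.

180.61.192.0/19

Entries matching 180.61.211.107:
  180.60.0.0/14 (180.60.0.0 - 180.63.255.255)
  180.61.192.0/18 (180.61.192.0 - 180.61.255.255)
  180.61.192.0/19 (180.61.192.0 - 180.61.223.255)
Most specific is 180.61.192.0/19.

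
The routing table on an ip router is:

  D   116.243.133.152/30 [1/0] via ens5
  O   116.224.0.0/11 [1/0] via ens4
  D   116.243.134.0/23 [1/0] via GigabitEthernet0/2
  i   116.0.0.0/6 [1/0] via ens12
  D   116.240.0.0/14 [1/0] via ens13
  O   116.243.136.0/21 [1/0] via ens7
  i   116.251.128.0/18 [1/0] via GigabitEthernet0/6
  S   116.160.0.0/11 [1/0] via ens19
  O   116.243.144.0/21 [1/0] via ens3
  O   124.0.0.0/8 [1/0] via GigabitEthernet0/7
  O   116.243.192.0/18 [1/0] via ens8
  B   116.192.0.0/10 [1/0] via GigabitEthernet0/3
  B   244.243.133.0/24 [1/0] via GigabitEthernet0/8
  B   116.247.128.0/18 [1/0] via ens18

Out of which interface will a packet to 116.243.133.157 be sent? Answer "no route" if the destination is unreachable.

Routes whose prefix contains 116.243.133.157:
  116.0.0.0/6 (116.0.0.0 - 119.255.255.255) -> ens12
  116.192.0.0/10 (116.192.0.0 - 116.255.255.255) -> GigabitEthernet0/3
  116.224.0.0/11 (116.224.0.0 - 116.255.255.255) -> ens4
  116.240.0.0/14 (116.240.0.0 - 116.243.255.255) -> ens13
More-specific entries that do NOT match:
  116.243.133.152/30 (116.243.133.152 - 116.243.133.155) does not contain 116.243.133.157
  244.243.133.0/24 (244.243.133.0 - 244.243.133.255) does not contain 116.243.133.157
  116.243.134.0/23 (116.243.134.0 - 116.243.135.255) does not contain 116.243.133.157
  116.243.136.0/21 (116.243.136.0 - 116.243.143.255) does not contain 116.243.133.157
  116.243.144.0/21 (116.243.144.0 - 116.243.151.255) does not contain 116.243.133.157
  116.251.128.0/18 (116.251.128.0 - 116.251.191.255) does not contain 116.243.133.157
  116.243.192.0/18 (116.243.192.0 - 116.243.255.255) does not contain 116.243.133.157
  116.247.128.0/18 (116.247.128.0 - 116.247.191.255) does not contain 116.243.133.157
Longest matching prefix is /14 -> interface ens13.

ens13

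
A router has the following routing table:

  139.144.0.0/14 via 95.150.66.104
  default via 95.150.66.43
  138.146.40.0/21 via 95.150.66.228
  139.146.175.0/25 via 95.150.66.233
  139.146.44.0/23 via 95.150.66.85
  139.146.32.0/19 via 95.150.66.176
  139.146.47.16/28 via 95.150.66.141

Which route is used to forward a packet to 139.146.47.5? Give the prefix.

139.146.32.0/19

Entries matching 139.146.47.5:
  0.0.0.0/0 (default, matches everything)
  139.144.0.0/14 (139.144.0.0 - 139.147.255.255)
  139.146.32.0/19 (139.146.32.0 - 139.146.63.255)
Most specific is 139.146.32.0/19.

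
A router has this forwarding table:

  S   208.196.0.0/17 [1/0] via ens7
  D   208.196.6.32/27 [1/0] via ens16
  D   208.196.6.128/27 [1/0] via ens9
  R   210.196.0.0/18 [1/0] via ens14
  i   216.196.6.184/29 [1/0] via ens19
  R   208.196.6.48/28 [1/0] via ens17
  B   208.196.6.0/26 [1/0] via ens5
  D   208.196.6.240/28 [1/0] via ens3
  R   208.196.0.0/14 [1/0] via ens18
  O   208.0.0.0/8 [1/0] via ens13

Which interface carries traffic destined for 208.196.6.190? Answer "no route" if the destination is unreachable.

Routes whose prefix contains 208.196.6.190:
  208.0.0.0/8 (208.0.0.0 - 208.255.255.255) -> ens13
  208.196.0.0/14 (208.196.0.0 - 208.199.255.255) -> ens18
  208.196.0.0/17 (208.196.0.0 - 208.196.127.255) -> ens7
More-specific entries that do NOT match:
  216.196.6.184/29 (216.196.6.184 - 216.196.6.191) does not contain 208.196.6.190
  208.196.6.48/28 (208.196.6.48 - 208.196.6.63) does not contain 208.196.6.190
  208.196.6.240/28 (208.196.6.240 - 208.196.6.255) does not contain 208.196.6.190
  208.196.6.32/27 (208.196.6.32 - 208.196.6.63) does not contain 208.196.6.190
  208.196.6.128/27 (208.196.6.128 - 208.196.6.159) does not contain 208.196.6.190
  208.196.6.0/26 (208.196.6.0 - 208.196.6.63) does not contain 208.196.6.190
  210.196.0.0/18 (210.196.0.0 - 210.196.63.255) does not contain 208.196.6.190
Longest matching prefix is /17 -> interface ens7.

ens7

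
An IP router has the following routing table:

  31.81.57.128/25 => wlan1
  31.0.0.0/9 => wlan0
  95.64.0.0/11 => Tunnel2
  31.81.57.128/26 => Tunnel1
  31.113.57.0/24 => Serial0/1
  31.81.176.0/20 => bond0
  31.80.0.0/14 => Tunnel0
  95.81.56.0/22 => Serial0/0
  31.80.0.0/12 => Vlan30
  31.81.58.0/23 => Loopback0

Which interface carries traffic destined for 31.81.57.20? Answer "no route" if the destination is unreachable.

Tunnel0

Routes whose prefix contains 31.81.57.20:
  31.0.0.0/9 (31.0.0.0 - 31.127.255.255) -> wlan0
  31.80.0.0/12 (31.80.0.0 - 31.95.255.255) -> Vlan30
  31.80.0.0/14 (31.80.0.0 - 31.83.255.255) -> Tunnel0
More-specific entries that do NOT match:
  31.81.57.128/26 (31.81.57.128 - 31.81.57.191) does not contain 31.81.57.20
  31.81.57.128/25 (31.81.57.128 - 31.81.57.255) does not contain 31.81.57.20
  31.113.57.0/24 (31.113.57.0 - 31.113.57.255) does not contain 31.81.57.20
  31.81.58.0/23 (31.81.58.0 - 31.81.59.255) does not contain 31.81.57.20
  95.81.56.0/22 (95.81.56.0 - 95.81.59.255) does not contain 31.81.57.20
  31.81.176.0/20 (31.81.176.0 - 31.81.191.255) does not contain 31.81.57.20
Longest matching prefix is /14 -> interface Tunnel0.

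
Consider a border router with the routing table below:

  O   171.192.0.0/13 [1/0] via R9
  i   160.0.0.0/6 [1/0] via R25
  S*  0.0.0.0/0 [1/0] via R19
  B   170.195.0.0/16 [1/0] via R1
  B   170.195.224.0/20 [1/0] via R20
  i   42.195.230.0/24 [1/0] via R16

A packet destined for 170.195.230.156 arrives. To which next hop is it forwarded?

Routes whose prefix contains 170.195.230.156:
  0.0.0.0/0 (default, matches everything) -> R19
  170.195.0.0/16 (170.195.0.0 - 170.195.255.255) -> R1
  170.195.224.0/20 (170.195.224.0 - 170.195.239.255) -> R20
More-specific entries that do NOT match:
  42.195.230.0/24 (42.195.230.0 - 42.195.230.255) does not contain 170.195.230.156
Longest matching prefix is /20 -> next hop R20.

R20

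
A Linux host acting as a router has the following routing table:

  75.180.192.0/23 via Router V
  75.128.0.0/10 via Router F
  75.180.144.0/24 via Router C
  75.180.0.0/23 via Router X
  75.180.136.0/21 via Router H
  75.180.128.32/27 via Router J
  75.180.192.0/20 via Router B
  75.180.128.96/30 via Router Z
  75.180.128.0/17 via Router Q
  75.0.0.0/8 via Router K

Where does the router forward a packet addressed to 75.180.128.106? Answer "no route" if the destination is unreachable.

Routes whose prefix contains 75.180.128.106:
  75.0.0.0/8 (75.0.0.0 - 75.255.255.255) -> Router K
  75.128.0.0/10 (75.128.0.0 - 75.191.255.255) -> Router F
  75.180.128.0/17 (75.180.128.0 - 75.180.255.255) -> Router Q
More-specific entries that do NOT match:
  75.180.128.96/30 (75.180.128.96 - 75.180.128.99) does not contain 75.180.128.106
  75.180.128.32/27 (75.180.128.32 - 75.180.128.63) does not contain 75.180.128.106
  75.180.144.0/24 (75.180.144.0 - 75.180.144.255) does not contain 75.180.128.106
  75.180.192.0/23 (75.180.192.0 - 75.180.193.255) does not contain 75.180.128.106
  75.180.0.0/23 (75.180.0.0 - 75.180.1.255) does not contain 75.180.128.106
  75.180.136.0/21 (75.180.136.0 - 75.180.143.255) does not contain 75.180.128.106
  75.180.192.0/20 (75.180.192.0 - 75.180.207.255) does not contain 75.180.128.106
Longest matching prefix is /17 -> next hop Router Q.

Router Q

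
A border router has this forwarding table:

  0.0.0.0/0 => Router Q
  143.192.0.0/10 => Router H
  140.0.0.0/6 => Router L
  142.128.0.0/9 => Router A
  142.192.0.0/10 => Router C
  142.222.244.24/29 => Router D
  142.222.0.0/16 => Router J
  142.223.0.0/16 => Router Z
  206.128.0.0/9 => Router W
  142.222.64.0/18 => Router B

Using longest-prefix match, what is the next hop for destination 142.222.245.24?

Routes whose prefix contains 142.222.245.24:
  0.0.0.0/0 (default, matches everything) -> Router Q
  140.0.0.0/6 (140.0.0.0 - 143.255.255.255) -> Router L
  142.128.0.0/9 (142.128.0.0 - 142.255.255.255) -> Router A
  142.192.0.0/10 (142.192.0.0 - 142.255.255.255) -> Router C
  142.222.0.0/16 (142.222.0.0 - 142.222.255.255) -> Router J
More-specific entries that do NOT match:
  142.222.244.24/29 (142.222.244.24 - 142.222.244.31) does not contain 142.222.245.24
  142.222.64.0/18 (142.222.64.0 - 142.222.127.255) does not contain 142.222.245.24
Longest matching prefix is /16 -> next hop Router J.

Router J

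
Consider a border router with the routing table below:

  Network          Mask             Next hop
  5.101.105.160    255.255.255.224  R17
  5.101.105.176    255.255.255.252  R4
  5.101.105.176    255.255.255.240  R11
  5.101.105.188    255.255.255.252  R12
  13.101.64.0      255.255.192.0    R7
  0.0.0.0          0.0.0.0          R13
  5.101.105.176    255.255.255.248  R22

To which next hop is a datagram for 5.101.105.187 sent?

R11

Routes whose prefix contains 5.101.105.187:
  0.0.0.0/0 (default, matches everything) -> R13
  5.101.105.160/27 (5.101.105.160 - 5.101.105.191) -> R17
  5.101.105.176/28 (5.101.105.176 - 5.101.105.191) -> R11
More-specific entries that do NOT match:
  5.101.105.176/30 (5.101.105.176 - 5.101.105.179) does not contain 5.101.105.187
  5.101.105.188/30 (5.101.105.188 - 5.101.105.191) does not contain 5.101.105.187
  5.101.105.176/29 (5.101.105.176 - 5.101.105.183) does not contain 5.101.105.187
Longest matching prefix is /28 -> next hop R11.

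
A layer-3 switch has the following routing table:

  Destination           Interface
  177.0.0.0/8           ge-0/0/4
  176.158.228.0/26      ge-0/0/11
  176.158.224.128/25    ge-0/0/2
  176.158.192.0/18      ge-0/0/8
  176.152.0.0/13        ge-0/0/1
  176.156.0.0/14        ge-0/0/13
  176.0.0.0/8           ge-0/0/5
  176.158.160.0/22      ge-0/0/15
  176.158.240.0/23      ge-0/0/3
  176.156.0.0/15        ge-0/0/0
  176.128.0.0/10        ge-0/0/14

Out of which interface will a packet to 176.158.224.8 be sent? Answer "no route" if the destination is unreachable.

ge-0/0/8

Routes whose prefix contains 176.158.224.8:
  176.0.0.0/8 (176.0.0.0 - 176.255.255.255) -> ge-0/0/5
  176.128.0.0/10 (176.128.0.0 - 176.191.255.255) -> ge-0/0/14
  176.152.0.0/13 (176.152.0.0 - 176.159.255.255) -> ge-0/0/1
  176.156.0.0/14 (176.156.0.0 - 176.159.255.255) -> ge-0/0/13
  176.158.192.0/18 (176.158.192.0 - 176.158.255.255) -> ge-0/0/8
More-specific entries that do NOT match:
  176.158.228.0/26 (176.158.228.0 - 176.158.228.63) does not contain 176.158.224.8
  176.158.224.128/25 (176.158.224.128 - 176.158.224.255) does not contain 176.158.224.8
  176.158.240.0/23 (176.158.240.0 - 176.158.241.255) does not contain 176.158.224.8
  176.158.160.0/22 (176.158.160.0 - 176.158.163.255) does not contain 176.158.224.8
Longest matching prefix is /18 -> interface ge-0/0/8.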